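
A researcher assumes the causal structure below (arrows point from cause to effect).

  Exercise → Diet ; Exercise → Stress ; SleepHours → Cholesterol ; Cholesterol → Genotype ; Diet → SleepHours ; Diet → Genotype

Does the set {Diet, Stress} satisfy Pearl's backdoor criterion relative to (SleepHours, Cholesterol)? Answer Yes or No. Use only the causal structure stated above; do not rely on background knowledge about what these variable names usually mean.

Yes

Backdoor paths from SleepHours to Cholesterol (paths whose first edge points into SleepHours):
  P1: SleepHours <- Diet -> Genotype <- Cholesterol
Condition 1 (no descendant of SleepHours in the set): holds — descendants of SleepHours are {Cholesterol, Genotype}; none are in {Diet, Stress}.
Condition 2 (every backdoor path blocked by {Diet, Stress}):
  P1: blocked at fork node Diet ∈ conditioning set.
{Diet, Stress} satisfies the backdoor criterion.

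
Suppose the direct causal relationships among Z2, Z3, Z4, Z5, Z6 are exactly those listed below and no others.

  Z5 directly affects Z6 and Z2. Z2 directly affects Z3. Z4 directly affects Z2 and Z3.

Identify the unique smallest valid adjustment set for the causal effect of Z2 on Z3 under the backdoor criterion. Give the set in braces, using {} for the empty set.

Variables eligible for adjustment (non-descendants of Z2, excluding Z2 and Z3): {Z4, Z5, Z6}.
Backdoor paths from Z2 to Z3:
  P1: Z2 <- Z4 -> Z3
The empty set is not sufficient: P1 (Z2 <- Z4 -> Z3) has no collider blocking it and no conditioned non-collider, so it is open.
Try {Z4}:
  P1: blocked at fork node Z4 ∈ conditioning set.
{Z4} contains no descendant of Z2 and blocks every backdoor path.
No other singleton works — e.g. {Z5} leaves P1 open — so {Z4} is the unique smallest valid adjustment set.

{Z4}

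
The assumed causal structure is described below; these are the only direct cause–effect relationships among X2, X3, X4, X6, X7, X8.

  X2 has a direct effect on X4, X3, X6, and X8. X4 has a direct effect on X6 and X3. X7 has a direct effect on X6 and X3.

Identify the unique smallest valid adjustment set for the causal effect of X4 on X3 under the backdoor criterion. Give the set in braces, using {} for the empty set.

{X2}

Variables eligible for adjustment (non-descendants of X4, excluding X4 and X3): {X2, X7, X8}.
Backdoor paths from X4 to X3:
  P1: X4 <- X2 -> X3
  P2: X4 <- X2 -> X6 <- X7 -> X3
The empty set is not sufficient: P1 (X4 <- X2 -> X3) has no collider blocking it and no conditioned non-collider, so it is open.
Try {X2}:
  P1: blocked at fork node X2 ∈ conditioning set.
  P2: blocked at fork node X2 ∈ conditioning set.
{X2} contains no descendant of X4 and blocks every backdoor path.
No other singleton works — e.g. {X7} leaves P1 open — so {X2} is the unique smallest valid adjustment set.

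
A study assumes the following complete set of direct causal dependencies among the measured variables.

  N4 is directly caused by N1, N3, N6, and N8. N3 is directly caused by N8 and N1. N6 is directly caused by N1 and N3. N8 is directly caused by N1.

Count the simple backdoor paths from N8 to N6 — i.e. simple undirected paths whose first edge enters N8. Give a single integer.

A backdoor path from N8 to N6 is any simple undirected path whose first edge points into N8 (i.e. leaves N8 via a parent).
Parents of N8: {N1}.
Enumerating:
  P1: N8 <- N1 -> N3 -> N6
  P2: N8 <- N1 -> N3 -> N4 <- N6
  P3: N8 <- N1 -> N6
  P4: N8 <- N1 -> N4 <- N3 -> N6
  P5: N8 <- N1 -> N4 <- N6
That exhausts the simple backdoor paths. Count: 5.

5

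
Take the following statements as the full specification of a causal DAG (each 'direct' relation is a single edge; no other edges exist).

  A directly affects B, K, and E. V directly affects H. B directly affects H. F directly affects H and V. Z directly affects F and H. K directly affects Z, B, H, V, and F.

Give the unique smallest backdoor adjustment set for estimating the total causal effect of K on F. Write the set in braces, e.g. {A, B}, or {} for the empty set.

{}

Variables eligible for adjustment (non-descendants of K, excluding K and F): {A, E}.
Backdoor paths from K to F:
  P1: K <- A -> B -> H <- Z -> F
  P2: K <- A -> B -> H <- F
  P3: K <- A -> B -> H <- V <- F
Each backdoor path contains an unconditioned collider, so every path is already blocked with the empty conditioning set:
  P1: blocked at collider H (neither it nor any descendant is in the conditioning set).
  P2: blocked at collider H (neither it nor any descendant is in the conditioning set).
  P3: blocked at collider H (neither it nor any descendant is in the conditioning set).
The empty set is therefore the unique smallest valid set.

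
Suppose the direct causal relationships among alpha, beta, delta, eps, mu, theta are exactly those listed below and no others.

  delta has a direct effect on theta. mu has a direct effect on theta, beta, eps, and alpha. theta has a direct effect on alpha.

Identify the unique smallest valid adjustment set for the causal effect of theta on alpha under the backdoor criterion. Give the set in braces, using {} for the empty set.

Variables eligible for adjustment (non-descendants of theta, excluding theta and alpha): {beta, delta, eps, mu}.
Backdoor paths from theta to alpha:
  P1: theta <- mu -> alpha
The empty set is not sufficient: P1 (theta <- mu -> alpha) has no collider blocking it and no conditioned non-collider, so it is open.
Try {mu}:
  P1: blocked at fork node mu ∈ conditioning set.
{mu} contains no descendant of theta and blocks every backdoor path.
No other singleton works — e.g. {delta} leaves P1 open — so {mu} is the unique smallest valid adjustment set.

{mu}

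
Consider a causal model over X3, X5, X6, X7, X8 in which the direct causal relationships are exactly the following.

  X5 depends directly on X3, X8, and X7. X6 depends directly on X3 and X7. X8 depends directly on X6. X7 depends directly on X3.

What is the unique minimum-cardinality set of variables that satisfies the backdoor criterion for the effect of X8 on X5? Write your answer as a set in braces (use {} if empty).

Variables eligible for adjustment (non-descendants of X8, excluding X8 and X5): {X3, X6, X7}.
Backdoor paths from X8 to X5:
  P1: X8 <- X6 <- X3 -> X7 -> X5
  P2: X8 <- X6 <- X3 -> X5
  P3: X8 <- X6 <- X7 <- X3 -> X5
  P4: X8 <- X6 <- X7 -> X5
The empty set is not sufficient: P1 (X8 <- X6 <- X3 -> X7 -> X5) has no collider blocking it and no conditioned non-collider, so it is open.
Try {X6}:
  P1: blocked at chain node X6 ∈ conditioning set.
  P2: blocked at chain node X6 ∈ conditioning set.
  P3: blocked at chain node X6 ∈ conditioning set.
  P4: blocked at chain node X6 ∈ conditioning set.
{X6} contains no descendant of X8 and blocks every backdoor path.
No other singleton works — e.g. {X3} leaves P4 open — so {X6} is the unique smallest valid adjustment set.

{X6}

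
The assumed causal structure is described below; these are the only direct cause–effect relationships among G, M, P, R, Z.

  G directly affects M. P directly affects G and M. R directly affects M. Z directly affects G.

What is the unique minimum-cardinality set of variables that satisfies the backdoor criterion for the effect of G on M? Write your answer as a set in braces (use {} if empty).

Variables eligible for adjustment (non-descendants of G, excluding G and M): {P, R, Z}.
Backdoor paths from G to M:
  P1: G <- P -> M
The empty set is not sufficient: P1 (G <- P -> M) has no collider blocking it and no conditioned non-collider, so it is open.
Try {P}:
  P1: blocked at fork node P ∈ conditioning set.
{P} contains no descendant of G and blocks every backdoor path.
No other singleton works — e.g. {R} leaves P1 open — so {P} is the unique smallest valid adjustment set.

{P}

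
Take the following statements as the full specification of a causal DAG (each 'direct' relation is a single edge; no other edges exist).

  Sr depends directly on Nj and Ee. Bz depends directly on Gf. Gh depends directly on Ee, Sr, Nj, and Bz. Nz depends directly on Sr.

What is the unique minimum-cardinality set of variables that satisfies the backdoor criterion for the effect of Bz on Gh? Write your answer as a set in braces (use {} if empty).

{}

Variables eligible for adjustment (non-descendants of Bz, excluding Bz and Gh): {Ee, Gf, Nj, Nz, Sr}.
Backdoor paths from Bz to Gh:
  (none)
With no backdoor paths the empty set already satisfies the criterion, and it is trivially minimal.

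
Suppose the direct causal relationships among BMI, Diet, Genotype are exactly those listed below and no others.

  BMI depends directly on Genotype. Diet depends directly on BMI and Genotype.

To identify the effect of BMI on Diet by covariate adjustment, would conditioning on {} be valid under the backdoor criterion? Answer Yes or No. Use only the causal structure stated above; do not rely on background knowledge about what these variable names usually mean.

No

Backdoor paths from BMI to Diet (paths whose first edge points into BMI):
  P1: BMI <- Genotype -> Diet
Condition 1 (no descendant of BMI in the set): holds — descendants of BMI are {Diet}; none are in {}.
Condition 2 (every backdoor path blocked by {}):
  P1: open — no interior node is in the conditioning set.
{} does not satisfy the backdoor criterion.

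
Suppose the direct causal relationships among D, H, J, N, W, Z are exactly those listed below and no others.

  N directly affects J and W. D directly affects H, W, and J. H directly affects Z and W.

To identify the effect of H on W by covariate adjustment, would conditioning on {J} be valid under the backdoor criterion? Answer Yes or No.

No

Backdoor paths from H to W (paths whose first edge points into H):
  P1: H <- D -> W
  P2: H <- D -> J <- N -> W
Condition 1 (no descendant of H in the set): holds — descendants of H are {W, Z}; none are in {J}.
Condition 2 (every backdoor path blocked by {J}):
  P1: open — no interior node is in the conditioning set.
  P2: open — collider(s) J are conditioned on (or have a conditioned descendant) and no non-collider on the path is in the set.
{J} does not satisfy the backdoor criterion.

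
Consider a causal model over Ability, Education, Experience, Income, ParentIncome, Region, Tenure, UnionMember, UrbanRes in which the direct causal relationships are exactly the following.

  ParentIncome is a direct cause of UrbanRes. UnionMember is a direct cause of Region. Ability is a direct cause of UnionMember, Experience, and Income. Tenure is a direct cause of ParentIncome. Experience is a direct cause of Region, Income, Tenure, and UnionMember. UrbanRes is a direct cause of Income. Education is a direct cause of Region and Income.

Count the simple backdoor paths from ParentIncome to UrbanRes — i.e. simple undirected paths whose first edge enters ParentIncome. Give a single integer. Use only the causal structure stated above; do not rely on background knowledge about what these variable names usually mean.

A backdoor path from ParentIncome to UrbanRes is any simple undirected path whose first edge points into ParentIncome (i.e. leaves ParentIncome via a parent).
Parents of ParentIncome: {Tenure}.
Enumerating:
  P1: ParentIncome <- Tenure <- Experience <- Ability -> UnionMember -> Region <- Education -> Income <- UrbanRes
  P2: ParentIncome <- Tenure <- Experience <- Ability -> Income <- UrbanRes
  P3: ParentIncome <- Tenure <- Experience -> UnionMember <- Ability -> Income <- UrbanRes
  P4: ParentIncome <- Tenure <- Experience -> UnionMember -> Region <- Education -> Income <- UrbanRes
  P5: ParentIncome <- Tenure <- Experience -> Income <- UrbanRes
  P6: ParentIncome <- Tenure <- Experience -> Region <- Education -> Income <- UrbanRes
  P7: ParentIncome <- Tenure <- Experience -> Region <- UnionMember <- Ability -> Income <- UrbanRes
That exhausts the simple backdoor paths. Count: 7.

7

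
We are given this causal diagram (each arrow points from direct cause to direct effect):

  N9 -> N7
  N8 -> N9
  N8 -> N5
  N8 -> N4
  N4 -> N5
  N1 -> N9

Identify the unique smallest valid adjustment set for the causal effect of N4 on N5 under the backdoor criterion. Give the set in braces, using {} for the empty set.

{N8}

Variables eligible for adjustment (non-descendants of N4, excluding N4 and N5): {N1, N7, N8, N9}.
Backdoor paths from N4 to N5:
  P1: N4 <- N8 -> N5
The empty set is not sufficient: P1 (N4 <- N8 -> N5) has no collider blocking it and no conditioned non-collider, so it is open.
Try {N8}:
  P1: blocked at fork node N8 ∈ conditioning set.
{N8} contains no descendant of N4 and blocks every backdoor path.
No other singleton works — e.g. {N1} leaves P1 open — so {N8} is the unique smallest valid adjustment set.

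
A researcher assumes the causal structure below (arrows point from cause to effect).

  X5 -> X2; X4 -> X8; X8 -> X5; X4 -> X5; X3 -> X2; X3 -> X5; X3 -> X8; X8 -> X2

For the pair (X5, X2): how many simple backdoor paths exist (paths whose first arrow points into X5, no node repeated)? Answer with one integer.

A backdoor path from X5 to X2 is any simple undirected path whose first edge points into X5 (i.e. leaves X5 via a parent).
Parents of X5: {X3, X4, X8}.
Enumerating:
  P1: X5 <- X3 -> X8 -> X2
  P2: X5 <- X3 -> X2
  P3: X5 <- X4 -> X8 <- X3 -> X2
  P4: X5 <- X4 -> X8 -> X2
  P5: X5 <- X8 <- X3 -> X2
  P6: X5 <- X8 -> X2
That exhausts the simple backdoor paths. Count: 6.

6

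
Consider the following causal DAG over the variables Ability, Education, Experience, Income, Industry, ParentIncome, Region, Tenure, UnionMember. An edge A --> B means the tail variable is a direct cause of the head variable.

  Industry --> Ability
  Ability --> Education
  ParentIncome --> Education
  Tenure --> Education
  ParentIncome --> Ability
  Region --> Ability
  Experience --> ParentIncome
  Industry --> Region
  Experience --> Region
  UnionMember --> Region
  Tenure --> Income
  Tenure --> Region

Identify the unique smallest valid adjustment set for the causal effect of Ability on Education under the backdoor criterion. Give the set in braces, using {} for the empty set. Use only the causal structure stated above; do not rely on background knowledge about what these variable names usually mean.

{ParentIncome, Tenure}

Variables eligible for adjustment (non-descendants of Ability, excluding Ability and Education): {Experience, Income, Industry, ParentIncome, Region, Tenure, UnionMember}.
Backdoor paths from Ability to Education:
  P1: Ability <- Industry -> Region <- Tenure -> Education
  P2: Ability <- Industry -> Region <- Experience -> ParentIncome -> Education
  P3: Ability <- Region <- Tenure -> Education
  P4: Ability <- Region <- Experience -> ParentIncome -> Education
  P5: Ability <- ParentIncome <- Experience -> Region <- Tenure -> Education
  P6: Ability <- ParentIncome -> Education
The empty set is not sufficient: P3 (Ability <- Region <- Tenure -> Education) has no collider blocking it and no conditioned non-collider, so it is open.
Try {ParentIncome, Tenure}:
  P1: blocked at collider Region (neither it nor any descendant is in the conditioning set).
  P2: blocked at collider Region (neither it nor any descendant is in the conditioning set).
  P3: blocked at fork node Tenure ∈ conditioning set.
  P4: blocked at chain node ParentIncome ∈ conditioning set.
  P5: blocked at chain node ParentIncome ∈ conditioning set.
  P6: blocked at fork node ParentIncome ∈ conditioning set.
{ParentIncome, Tenure} contains no descendant of Ability and blocks every backdoor path.
Every element of {ParentIncome, Tenure} is needed (dropping ParentIncome leaves P4 open; dropping Tenure leaves P3 open), so no proper subset is valid.
Among all size-2 subsets of the eligible variables, only {ParentIncome, Tenure} blocks every backdoor path, so it is the unique smallest valid adjustment set.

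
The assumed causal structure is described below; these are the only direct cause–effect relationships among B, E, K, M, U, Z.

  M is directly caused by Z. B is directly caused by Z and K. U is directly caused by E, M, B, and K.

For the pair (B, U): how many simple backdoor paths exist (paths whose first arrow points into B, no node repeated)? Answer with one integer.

A backdoor path from B to U is any simple undirected path whose first edge points into B (i.e. leaves B via a parent).
Parents of B: {K, Z}.
Enumerating:
  P1: B <- K -> U
  P2: B <- Z -> M -> U
That exhausts the simple backdoor paths. Count: 2.

2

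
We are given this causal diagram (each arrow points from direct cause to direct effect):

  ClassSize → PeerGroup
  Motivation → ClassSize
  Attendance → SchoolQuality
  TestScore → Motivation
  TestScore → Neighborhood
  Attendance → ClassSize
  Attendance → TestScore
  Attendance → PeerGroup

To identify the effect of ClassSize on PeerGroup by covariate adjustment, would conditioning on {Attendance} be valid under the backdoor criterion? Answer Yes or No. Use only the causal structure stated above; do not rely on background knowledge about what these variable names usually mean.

Yes

Backdoor paths from ClassSize to PeerGroup (paths whose first edge points into ClassSize):
  P1: ClassSize <- Attendance -> PeerGroup
  P2: ClassSize <- Motivation <- TestScore <- Attendance -> PeerGroup
Condition 1 (no descendant of ClassSize in the set): holds — descendants of ClassSize are {PeerGroup}; none are in {Attendance}.
Condition 2 (every backdoor path blocked by {Attendance}):
  P1: blocked at fork node Attendance ∈ conditioning set.
  P2: blocked at fork node Attendance ∈ conditioning set.
{Attendance} satisfies the backdoor criterion.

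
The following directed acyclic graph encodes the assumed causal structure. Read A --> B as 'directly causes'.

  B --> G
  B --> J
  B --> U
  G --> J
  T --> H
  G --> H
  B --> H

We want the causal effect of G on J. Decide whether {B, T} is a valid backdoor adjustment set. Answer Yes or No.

Yes

Backdoor paths from G to J (paths whose first edge points into G):
  P1: G <- B -> J
Condition 1 (no descendant of G in the set): holds — descendants of G are {H, J}; none are in {B, T}.
Condition 2 (every backdoor path blocked by {B, T}):
  P1: blocked at fork node B ∈ conditioning set.
{B, T} satisfies the backdoor criterion.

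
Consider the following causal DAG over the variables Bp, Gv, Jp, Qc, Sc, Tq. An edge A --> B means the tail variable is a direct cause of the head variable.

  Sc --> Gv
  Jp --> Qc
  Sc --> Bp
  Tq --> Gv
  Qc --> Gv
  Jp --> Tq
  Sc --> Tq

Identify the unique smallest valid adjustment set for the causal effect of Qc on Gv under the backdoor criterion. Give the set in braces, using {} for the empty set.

{Jp}

Variables eligible for adjustment (non-descendants of Qc, excluding Qc and Gv): {Bp, Jp, Sc, Tq}.
Backdoor paths from Qc to Gv:
  P1: Qc <- Jp -> Tq <- Sc -> Gv
  P2: Qc <- Jp -> Tq -> Gv
The empty set is not sufficient: P2 (Qc <- Jp -> Tq -> Gv) has no collider blocking it and no conditioned non-collider, so it is open.
Try {Jp}:
  P1: blocked at fork node Jp ∈ conditioning set.
  P2: blocked at fork node Jp ∈ conditioning set.
{Jp} contains no descendant of Qc and blocks every backdoor path.
No other singleton works — e.g. {Sc} leaves P2 open — so {Jp} is the unique smallest valid adjustment set.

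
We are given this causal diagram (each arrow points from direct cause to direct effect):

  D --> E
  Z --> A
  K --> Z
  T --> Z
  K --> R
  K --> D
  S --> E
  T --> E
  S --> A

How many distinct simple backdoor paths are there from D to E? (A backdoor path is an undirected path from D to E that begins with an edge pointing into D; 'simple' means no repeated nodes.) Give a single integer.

A backdoor path from D to E is any simple undirected path whose first edge points into D (i.e. leaves D via a parent).
Parents of D: {K}.
Enumerating:
  P1: D <- K -> Z <- T -> E
  P2: D <- K -> Z -> A <- S -> E
That exhausts the simple backdoor paths. Count: 2.

2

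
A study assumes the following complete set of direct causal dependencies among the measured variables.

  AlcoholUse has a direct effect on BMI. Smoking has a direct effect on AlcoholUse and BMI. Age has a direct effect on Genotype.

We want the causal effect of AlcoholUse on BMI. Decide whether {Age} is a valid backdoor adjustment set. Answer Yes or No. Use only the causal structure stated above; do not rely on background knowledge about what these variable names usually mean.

Backdoor paths from AlcoholUse to BMI (paths whose first edge points into AlcoholUse):
  P1: AlcoholUse <- Smoking -> BMI
Condition 1 (no descendant of AlcoholUse in the set): holds — descendants of AlcoholUse are {BMI}; none are in {Age}.
Condition 2 (every backdoor path blocked by {Age}):
  P1: open — no interior node is in the conditioning set.
{Age} does not satisfy the backdoor criterion.

No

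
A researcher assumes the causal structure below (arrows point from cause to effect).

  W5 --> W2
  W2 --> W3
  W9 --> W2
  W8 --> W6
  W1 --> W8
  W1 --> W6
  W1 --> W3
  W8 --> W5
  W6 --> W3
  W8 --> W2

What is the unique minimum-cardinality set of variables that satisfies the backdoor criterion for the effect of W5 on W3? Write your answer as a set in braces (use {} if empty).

Variables eligible for adjustment (non-descendants of W5, excluding W5 and W3): {W1, W6, W8, W9}.
Backdoor paths from W5 to W3:
  P1: W5 <- W8 <- W1 -> W6 -> W3
  P2: W5 <- W8 <- W1 -> W3
  P3: W5 <- W8 -> W6 <- W1 -> W3
  P4: W5 <- W8 -> W6 -> W3
  P5: W5 <- W8 -> W2 -> W3
The empty set is not sufficient: P1 (W5 <- W8 <- W1 -> W6 -> W3) has no collider blocking it and no conditioned non-collider, so it is open.
Try {W8}:
  P1: blocked at chain node W8 ∈ conditioning set.
  P2: blocked at chain node W8 ∈ conditioning set.
  P3: blocked at fork node W8 ∈ conditioning set.
  P4: blocked at fork node W8 ∈ conditioning set.
  P5: blocked at fork node W8 ∈ conditioning set.
{W8} contains no descendant of W5 and blocks every backdoor path.
No other singleton works — e.g. {W1} leaves P4 open — so {W8} is the unique smallest valid adjustment set.

{W8}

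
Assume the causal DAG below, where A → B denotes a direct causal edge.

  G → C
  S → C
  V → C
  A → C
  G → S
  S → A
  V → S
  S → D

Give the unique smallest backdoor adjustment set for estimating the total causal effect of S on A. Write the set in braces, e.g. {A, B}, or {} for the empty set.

Variables eligible for adjustment (non-descendants of S, excluding S and A): {G, V}.
Backdoor paths from S to A:
  P1: S <- V -> C <- A
  P2: S <- G -> C <- A
Each backdoor path contains an unconditioned collider, so every path is already blocked with the empty conditioning set:
  P1: blocked at collider C (neither it nor any descendant is in the conditioning set).
  P2: blocked at collider C (neither it nor any descendant is in the conditioning set).
The empty set is therefore the unique smallest valid set.

{}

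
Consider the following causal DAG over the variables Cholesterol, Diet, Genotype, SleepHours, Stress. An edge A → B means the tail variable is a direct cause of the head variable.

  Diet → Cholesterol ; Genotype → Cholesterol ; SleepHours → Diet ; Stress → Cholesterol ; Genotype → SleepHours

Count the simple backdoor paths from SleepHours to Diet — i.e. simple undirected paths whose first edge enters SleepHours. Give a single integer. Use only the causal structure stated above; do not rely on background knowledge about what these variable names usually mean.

A backdoor path from SleepHours to Diet is any simple undirected path whose first edge points into SleepHours (i.e. leaves SleepHours via a parent).
Parents of SleepHours: {Genotype}.
Enumerating:
  P1: SleepHours <- Genotype -> Cholesterol <- Diet
That exhausts the simple backdoor paths. Count: 1.

1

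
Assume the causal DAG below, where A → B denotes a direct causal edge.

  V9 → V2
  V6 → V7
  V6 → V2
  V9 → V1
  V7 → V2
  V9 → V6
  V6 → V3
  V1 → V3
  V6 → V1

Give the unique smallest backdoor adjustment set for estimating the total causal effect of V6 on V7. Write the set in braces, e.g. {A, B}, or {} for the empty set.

{}

Variables eligible for adjustment (non-descendants of V6, excluding V6 and V7): {V9}.
Backdoor paths from V6 to V7:
  P1: V6 <- V9 -> V2 <- V7
Each backdoor path contains an unconditioned collider, so every path is already blocked with the empty conditioning set:
  P1: blocked at collider V2 (neither it nor any descendant is in the conditioning set).
The empty set is therefore the unique smallest valid set.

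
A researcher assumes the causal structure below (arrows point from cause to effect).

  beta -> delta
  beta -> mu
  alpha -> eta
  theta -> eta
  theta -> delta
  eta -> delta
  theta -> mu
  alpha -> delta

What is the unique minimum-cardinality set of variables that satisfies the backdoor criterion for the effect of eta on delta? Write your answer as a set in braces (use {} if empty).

{alpha, theta}

Variables eligible for adjustment (non-descendants of eta, excluding eta and delta): {alpha, beta, mu, theta}.
Backdoor paths from eta to delta:
  P1: eta <- theta -> mu <- beta -> delta
  P2: eta <- theta -> delta
  P3: eta <- alpha -> delta
The empty set is not sufficient: P2 (eta <- theta -> delta) has no collider blocking it and no conditioned non-collider, so it is open.
Try {alpha, theta}:
  P1: blocked at fork node theta ∈ conditioning set.
  P2: blocked at fork node theta ∈ conditioning set.
  P3: blocked at fork node alpha ∈ conditioning set.
{alpha, theta} contains no descendant of eta and blocks every backdoor path.
Every element of {alpha, theta} is needed (dropping alpha leaves P3 open; dropping theta leaves P2 open), so no proper subset is valid.
Among all size-2 subsets of the eligible variables, only {alpha, theta} blocks every backdoor path, so it is the unique smallest valid adjustment set.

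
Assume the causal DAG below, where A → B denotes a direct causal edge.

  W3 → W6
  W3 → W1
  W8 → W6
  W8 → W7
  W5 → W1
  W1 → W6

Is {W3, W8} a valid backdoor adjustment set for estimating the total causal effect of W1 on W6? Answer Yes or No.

Yes

Backdoor paths from W1 to W6 (paths whose first edge points into W1):
  P1: W1 <- W3 -> W6
Condition 1 (no descendant of W1 in the set): holds — descendants of W1 are {W6}; none are in {W3, W8}.
Condition 2 (every backdoor path blocked by {W3, W8}):
  P1: blocked at fork node W3 ∈ conditioning set.
{W3, W8} satisfies the backdoor criterion.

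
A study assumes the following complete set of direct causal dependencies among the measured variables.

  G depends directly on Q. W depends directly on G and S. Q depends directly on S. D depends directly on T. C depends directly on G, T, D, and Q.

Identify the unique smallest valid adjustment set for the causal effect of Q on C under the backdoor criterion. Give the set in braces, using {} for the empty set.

Variables eligible for adjustment (non-descendants of Q, excluding Q and C): {D, S, T}.
Backdoor paths from Q to C:
  P1: Q <- S -> W <- G -> C
Each backdoor path contains an unconditioned collider, so every path is already blocked with the empty conditioning set:
  P1: blocked at collider W (neither it nor any descendant is in the conditioning set).
The empty set is therefore the unique smallest valid set.

{}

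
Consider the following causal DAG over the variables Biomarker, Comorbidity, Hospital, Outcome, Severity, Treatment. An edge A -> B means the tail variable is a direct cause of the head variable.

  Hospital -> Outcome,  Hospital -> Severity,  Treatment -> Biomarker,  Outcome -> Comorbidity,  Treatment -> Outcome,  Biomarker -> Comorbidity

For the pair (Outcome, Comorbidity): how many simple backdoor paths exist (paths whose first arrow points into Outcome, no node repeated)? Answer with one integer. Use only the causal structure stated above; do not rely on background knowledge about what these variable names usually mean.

A backdoor path from Outcome to Comorbidity is any simple undirected path whose first edge points into Outcome (i.e. leaves Outcome via a parent).
Parents of Outcome: {Hospital, Treatment}.
Enumerating:
  P1: Outcome <- Treatment -> Biomarker -> Comorbidity
That exhausts the simple backdoor paths. Count: 1.

1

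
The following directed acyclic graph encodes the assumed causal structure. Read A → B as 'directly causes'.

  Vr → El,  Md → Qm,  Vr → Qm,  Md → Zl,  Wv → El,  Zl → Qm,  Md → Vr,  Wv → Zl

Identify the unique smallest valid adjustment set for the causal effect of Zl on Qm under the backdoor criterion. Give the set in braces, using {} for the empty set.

{Md}

Variables eligible for adjustment (non-descendants of Zl, excluding Zl and Qm): {El, Md, Vr, Wv}.
Backdoor paths from Zl to Qm:
  P1: Zl <- Md -> Vr -> Qm
  P2: Zl <- Md -> Qm
  P3: Zl <- Wv -> El <- Vr <- Md -> Qm
  P4: Zl <- Wv -> El <- Vr -> Qm
The empty set is not sufficient: P1 (Zl <- Md -> Vr -> Qm) has no collider blocking it and no conditioned non-collider, so it is open.
Try {Md}:
  P1: blocked at fork node Md ∈ conditioning set.
  P2: blocked at fork node Md ∈ conditioning set.
  P3: blocked at collider El (neither it nor any descendant is in the conditioning set).
  P4: blocked at collider El (neither it nor any descendant is in the conditioning set).
{Md} contains no descendant of Zl and blocks every backdoor path.
No other singleton works — e.g. {Wv} leaves P1 open — so {Md} is the unique smallest valid adjustment set.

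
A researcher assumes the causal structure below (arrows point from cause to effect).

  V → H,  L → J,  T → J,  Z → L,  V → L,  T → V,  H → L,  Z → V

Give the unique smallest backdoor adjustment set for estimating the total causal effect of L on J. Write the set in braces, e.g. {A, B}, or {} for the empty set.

Variables eligible for adjustment (non-descendants of L, excluding L and J): {H, T, V, Z}.
Backdoor paths from L to J:
  P1: L <- Z -> V <- T -> J
  P2: L <- V <- T -> J
  P3: L <- H <- V <- T -> J
The empty set is not sufficient: P2 (L <- V <- T -> J) has no collider blocking it and no conditioned non-collider, so it is open.
Try {T}:
  P1: blocked at collider V (neither it nor any descendant is in the conditioning set).
  P2: blocked at fork node T ∈ conditioning set.
  P3: blocked at fork node T ∈ conditioning set.
{T} contains no descendant of L and blocks every backdoor path.
No other singleton works — e.g. {Z} leaves P2 open — so {T} is the unique smallest valid adjustment set.

{T}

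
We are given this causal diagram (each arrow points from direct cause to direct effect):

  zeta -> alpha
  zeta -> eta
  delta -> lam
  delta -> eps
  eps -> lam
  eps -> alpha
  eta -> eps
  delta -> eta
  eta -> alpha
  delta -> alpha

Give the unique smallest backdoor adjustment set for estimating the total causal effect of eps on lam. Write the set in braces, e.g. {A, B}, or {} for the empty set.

{delta}

Variables eligible for adjustment (non-descendants of eps, excluding eps and lam): {delta, eta, zeta}.
Backdoor paths from eps to lam:
  P1: eps <- delta -> lam
  P2: eps <- eta <- delta -> lam
  P3: eps <- eta <- zeta -> alpha <- delta -> lam
  P4: eps <- eta -> alpha <- delta -> lam
The empty set is not sufficient: P1 (eps <- delta -> lam) has no collider blocking it and no conditioned non-collider, so it is open.
Try {delta}:
  P1: blocked at fork node delta ∈ conditioning set.
  P2: blocked at fork node delta ∈ conditioning set.
  P3: blocked at collider alpha (neither it nor any descendant is in the conditioning set).
  P4: blocked at collider alpha (neither it nor any descendant is in the conditioning set).
{delta} contains no descendant of eps and blocks every backdoor path.
No other singleton works — e.g. {zeta} leaves P1 open — so {delta} is the unique smallest valid adjustment set.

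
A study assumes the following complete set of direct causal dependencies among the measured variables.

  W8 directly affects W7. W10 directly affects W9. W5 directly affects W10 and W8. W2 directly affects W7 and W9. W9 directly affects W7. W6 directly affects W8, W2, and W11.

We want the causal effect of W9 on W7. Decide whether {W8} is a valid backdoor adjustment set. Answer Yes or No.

Backdoor paths from W9 to W7 (paths whose first edge points into W9):
  P1: W9 <- W10 <- W5 -> W8 <- W6 -> W2 -> W7
  P2: W9 <- W10 <- W5 -> W8 -> W7
  P3: W9 <- W2 <- W6 -> W8 -> W7
  P4: W9 <- W2 -> W7
Condition 1 (no descendant of W9 in the set): holds — descendants of W9 are {W7}; none are in {W8}.
Condition 2 (every backdoor path blocked by {W8}):
  P1: open — collider(s) W8 are conditioned on (or have a conditioned descendant) and no non-collider on the path is in the set.
  P2: blocked at chain node W8 ∈ conditioning set.
  P3: blocked at chain node W8 ∈ conditioning set.
  P4: open — no interior node is in the conditioning set.
{W8} does not satisfy the backdoor criterion.

No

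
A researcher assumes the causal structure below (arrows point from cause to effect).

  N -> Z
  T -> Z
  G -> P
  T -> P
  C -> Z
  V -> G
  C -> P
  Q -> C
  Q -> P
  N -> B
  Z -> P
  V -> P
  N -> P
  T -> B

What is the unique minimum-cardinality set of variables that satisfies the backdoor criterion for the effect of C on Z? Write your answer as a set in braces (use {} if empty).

Variables eligible for adjustment (non-descendants of C, excluding C and Z): {B, G, N, Q, T, V}.
Backdoor paths from C to Z:
  P1: C <- Q -> P <- N -> B <- T -> Z
  P2: C <- Q -> P <- N -> Z
  P3: C <- Q -> P <- T -> B <- N -> Z
  P4: C <- Q -> P <- T -> Z
  P5: C <- Q -> P <- Z
Each backdoor path contains an unconditioned collider, so every path is already blocked with the empty conditioning set:
  P1: blocked at collider P (neither it nor any descendant is in the conditioning set).
  P2: blocked at collider P (neither it nor any descendant is in the conditioning set).
  P3: blocked at collider P (neither it nor any descendant is in the conditioning set).
  P4: blocked at collider P (neither it nor any descendant is in the conditioning set).
  P5: blocked at collider P (neither it nor any descendant is in the conditioning set).
The empty set is therefore the unique smallest valid set.

{}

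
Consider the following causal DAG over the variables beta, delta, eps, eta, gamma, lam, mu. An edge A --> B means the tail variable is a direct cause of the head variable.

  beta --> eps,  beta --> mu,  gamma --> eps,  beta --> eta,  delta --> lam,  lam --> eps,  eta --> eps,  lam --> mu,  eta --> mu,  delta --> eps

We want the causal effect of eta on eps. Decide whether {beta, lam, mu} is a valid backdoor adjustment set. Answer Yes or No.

Backdoor paths from eta to eps (paths whose first edge points into eta):
  P1: eta <- beta -> eps
  P2: eta <- beta -> mu <- lam <- delta -> eps
  P3: eta <- beta -> mu <- lam -> eps
Condition 1 (no descendant of eta in the set): FAILS — mu is a descendant of eta.
Condition 2 (every backdoor path blocked by {beta, lam, mu}):
  P1: blocked at fork node beta ∈ conditioning set.
  P2: blocked at fork node beta ∈ conditioning set.
  P3: blocked at fork node beta ∈ conditioning set.
{beta, lam, mu} does not satisfy the backdoor criterion.

No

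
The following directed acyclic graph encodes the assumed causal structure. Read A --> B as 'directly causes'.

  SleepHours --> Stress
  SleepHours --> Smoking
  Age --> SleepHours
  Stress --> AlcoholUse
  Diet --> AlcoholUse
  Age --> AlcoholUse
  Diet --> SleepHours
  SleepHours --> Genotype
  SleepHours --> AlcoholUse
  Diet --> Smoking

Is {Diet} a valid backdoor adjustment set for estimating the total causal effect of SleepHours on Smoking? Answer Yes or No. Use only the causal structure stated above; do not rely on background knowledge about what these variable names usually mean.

Backdoor paths from SleepHours to Smoking (paths whose first edge points into SleepHours):
  P1: SleepHours <- Age -> AlcoholUse <- Diet -> Smoking
  P2: SleepHours <- Diet -> Smoking
Condition 1 (no descendant of SleepHours in the set): holds — descendants of SleepHours are {AlcoholUse, Genotype, Smoking, Stress}; none are in {Diet}.
Condition 2 (every backdoor path blocked by {Diet}):
  P1: blocked at collider AlcoholUse (neither it nor any descendant is in the conditioning set).
  P2: blocked at fork node Diet ∈ conditioning set.
{Diet} satisfies the backdoor criterion.

Yes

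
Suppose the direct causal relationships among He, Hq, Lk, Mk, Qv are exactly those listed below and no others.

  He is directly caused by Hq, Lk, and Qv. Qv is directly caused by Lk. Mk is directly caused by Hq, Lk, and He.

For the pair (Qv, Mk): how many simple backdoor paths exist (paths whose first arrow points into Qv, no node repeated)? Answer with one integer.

A backdoor path from Qv to Mk is any simple undirected path whose first edge points into Qv (i.e. leaves Qv via a parent).
Parents of Qv: {Lk}.
Enumerating:
  P1: Qv <- Lk -> He <- Hq -> Mk
  P2: Qv <- Lk -> He -> Mk
  P3: Qv <- Lk -> Mk
That exhausts the simple backdoor paths. Count: 3.

3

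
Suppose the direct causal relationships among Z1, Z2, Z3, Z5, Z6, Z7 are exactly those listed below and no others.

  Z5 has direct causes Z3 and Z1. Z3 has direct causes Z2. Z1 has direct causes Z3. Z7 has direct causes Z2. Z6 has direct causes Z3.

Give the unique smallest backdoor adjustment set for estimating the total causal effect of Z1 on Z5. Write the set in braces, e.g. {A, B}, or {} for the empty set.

Variables eligible for adjustment (non-descendants of Z1, excluding Z1 and Z5): {Z2, Z3, Z6, Z7}.
Backdoor paths from Z1 to Z5:
  P1: Z1 <- Z3 -> Z5
The empty set is not sufficient: P1 (Z1 <- Z3 -> Z5) has no collider blocking it and no conditioned non-collider, so it is open.
Try {Z3}:
  P1: blocked at fork node Z3 ∈ conditioning set.
{Z3} contains no descendant of Z1 and blocks every backdoor path.
No other singleton works — e.g. {Z2} leaves P1 open — so {Z3} is the unique smallest valid adjustment set.

{Z3}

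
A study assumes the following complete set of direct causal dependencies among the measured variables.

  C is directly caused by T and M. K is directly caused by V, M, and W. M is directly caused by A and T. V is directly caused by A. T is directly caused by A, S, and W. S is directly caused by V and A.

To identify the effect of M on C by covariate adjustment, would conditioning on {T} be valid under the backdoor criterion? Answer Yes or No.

Backdoor paths from M to C (paths whose first edge points into M):
  P1: M <- A -> V -> S -> T -> C
  P2: M <- A -> V -> K <- W -> T -> C
  P3: M <- A -> S <- V -> K <- W -> T -> C
  P4: M <- A -> S -> T -> C
  P5: M <- A -> T -> C
  P6: M <- T -> C
Condition 1 (no descendant of M in the set): holds — descendants of M are {C, K}; none are in {T}.
Condition 2 (every backdoor path blocked by {T}):
  P1: blocked at chain node T ∈ conditioning set.
  P2: blocked at collider K (neither it nor any descendant is in the conditioning set).
  P3: blocked at collider K (neither it nor any descendant is in the conditioning set).
  P4: blocked at chain node T ∈ conditioning set.
  P5: blocked at chain node T ∈ conditioning set.
  P6: blocked at fork node T ∈ conditioning set.
{T} satisfies the backdoor criterion.

Yes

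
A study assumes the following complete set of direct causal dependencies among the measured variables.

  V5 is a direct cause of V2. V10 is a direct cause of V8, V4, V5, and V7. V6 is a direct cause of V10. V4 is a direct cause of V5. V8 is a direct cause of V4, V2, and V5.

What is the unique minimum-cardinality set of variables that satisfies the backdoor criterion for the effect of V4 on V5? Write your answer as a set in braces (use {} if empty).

{V10, V8}

Variables eligible for adjustment (non-descendants of V4, excluding V4 and V5): {V10, V6, V7, V8}.
Backdoor paths from V4 to V5:
  P1: V4 <- V10 -> V8 -> V5
  P2: V4 <- V10 -> V8 -> V2 <- V5
  P3: V4 <- V10 -> V5
  P4: V4 <- V8 <- V10 -> V5
  P5: V4 <- V8 -> V5
  P6: V4 <- V8 -> V2 <- V5
The empty set is not sufficient: P1 (V4 <- V10 -> V8 -> V5) has no collider blocking it and no conditioned non-collider, so it is open.
Try {V10, V8}:
  P1: blocked at fork node V10 ∈ conditioning set.
  P2: blocked at fork node V10 ∈ conditioning set.
  P3: blocked at fork node V10 ∈ conditioning set.
  P4: blocked at chain node V8 ∈ conditioning set.
  P5: blocked at fork node V8 ∈ conditioning set.
  P6: blocked at fork node V8 ∈ conditioning set.
{V10, V8} contains no descendant of V4 and blocks every backdoor path.
Every element of {V10, V8} is needed (dropping V10 leaves P3 open; dropping V8 leaves P5 open), so no proper subset is valid.
Among all size-2 subsets of the eligible variables, only {V10, V8} blocks every backdoor path, so it is the unique smallest valid adjustment set.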